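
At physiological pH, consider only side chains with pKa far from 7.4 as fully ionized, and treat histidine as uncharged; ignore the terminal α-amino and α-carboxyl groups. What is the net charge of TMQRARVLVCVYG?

Near pH 7.4, K and R contribute +1 each, D and E contribute −1 each, and every other side chain (His included, as stated) is uncharged.
Positive (K, R): R4, R6 → +2.
Negative (D, E): none → −0.
Net charge = (+2) + (−0) = +2.

+2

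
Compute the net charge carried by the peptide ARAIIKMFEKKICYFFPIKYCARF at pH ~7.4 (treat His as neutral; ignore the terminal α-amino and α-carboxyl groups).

The side chains ionized at physiological pH are Lys/Arg (+1) and Asp/Glu (−1); with His treated as neutral, nothing else contributes.
Positive (K, R): R2, K6, K10, K11, K19, R23 → +6.
Negative (D, E): E9 → −1.
Net charge = (+6) + (−1) = +5.

+5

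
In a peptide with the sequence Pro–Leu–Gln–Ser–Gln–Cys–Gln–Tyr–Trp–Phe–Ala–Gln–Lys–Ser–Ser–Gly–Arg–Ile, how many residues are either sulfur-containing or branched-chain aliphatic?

Sulfur-containing: C, M. Branched-chain aliphatic: I, L, V.
Sulfur-containing residues here: Cys6 (1).
Branched-chain aliphatic residues here: Leu2, Ile18 (2).
The two groups share no amino acid, so total = 1 + 2 = 3.

3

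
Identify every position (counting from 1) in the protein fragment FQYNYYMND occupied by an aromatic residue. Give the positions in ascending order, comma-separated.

1, 3, 5, 6

Matching residues: F1, Y3, Y5, Y6.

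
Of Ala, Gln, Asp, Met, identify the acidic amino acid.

The acidic residues are Asp (D) and Glu (E), whose side chains end in a carboxylate group.
Of the listed options, only Asp belongs to this group.

Asp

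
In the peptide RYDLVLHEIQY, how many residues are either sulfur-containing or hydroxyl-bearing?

2

Sulfur-containing: C, M. Hydroxyl-bearing: S, T, Y.
Sulfur-containing residues here: none (0).
Hydroxyl-bearing residues here: Y2, Y11 (2).
The two groups share no amino acid, so total = 0 + 2 = 2.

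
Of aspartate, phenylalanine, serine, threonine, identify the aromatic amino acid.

phenylalanine

The aromatic amino acids are Phe (F, benzyl), Trp (W, indole), and Tyr (Y, phenol).
Of the listed options, only phenylalanine belongs to this group.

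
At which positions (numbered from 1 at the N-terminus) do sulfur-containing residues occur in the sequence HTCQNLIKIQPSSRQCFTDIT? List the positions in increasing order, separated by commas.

3, 16

The sulfur-bearing residues are cysteine (–SH) and methionine (–S–CH₃).
Matching residues: C3, C16.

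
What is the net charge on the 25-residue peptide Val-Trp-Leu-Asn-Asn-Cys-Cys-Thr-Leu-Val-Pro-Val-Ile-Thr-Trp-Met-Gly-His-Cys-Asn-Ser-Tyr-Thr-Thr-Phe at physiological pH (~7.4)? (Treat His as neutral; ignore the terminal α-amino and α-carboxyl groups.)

0

Near pH 7.4, K and R contribute +1 each, D and E contribute −1 each, and every other side chain (His included, as stated) is uncharged.
Positive (K, R): none → +0.
Negative (D, E): none → −0.
Net charge = (+0) + (−0) = 0.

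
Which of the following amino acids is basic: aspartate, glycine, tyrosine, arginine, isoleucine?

K, R, and H are the three residues with basic side chains (ε-amine, guanidinium, and imidazole respectively).
Of the listed options, only arginine belongs to this group.

arginine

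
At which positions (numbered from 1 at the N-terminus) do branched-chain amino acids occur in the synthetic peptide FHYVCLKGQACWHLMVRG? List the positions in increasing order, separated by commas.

Valine (V), leucine (L), and isoleucine (I) are the branched-chain amino acids.
Matching residues: V4, L6, L14, V16.

4, 6, 14, 16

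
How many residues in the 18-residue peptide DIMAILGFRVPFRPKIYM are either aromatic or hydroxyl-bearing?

3

Aromatic: F, W, Y. Hydroxyl-bearing: S, T, Y.
Aromatic residues here: F8, F12, Y17 (3).
Hydroxyl-bearing residues here: Y17 (1).
Y is in both groups, so the 1 Y residue must not be double-counted.
Total = 3 + 1 − 1 = 3.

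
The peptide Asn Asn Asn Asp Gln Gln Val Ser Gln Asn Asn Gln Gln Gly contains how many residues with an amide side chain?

Only N (asparagine) and Q (glutamine) carry a side-chain carboxamide.
Matching residues: Asn1, Asn2, Asn3, Gln5, Gln6, Gln9, Asn10, Asn11, Gln12, Gln13.

10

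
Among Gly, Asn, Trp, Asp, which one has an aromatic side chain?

Trp

Phenylalanine (F), tryptophan (W), and tyrosine (Y) have aromatic ring side chains.
Of the listed options, only Trp belongs to this group.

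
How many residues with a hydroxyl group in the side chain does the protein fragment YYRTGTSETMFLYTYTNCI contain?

Serine (S), threonine (T), and tyrosine (Y) each carry a hydroxyl group on the side chain.
Matching residues: Y1, Y2, T4, T6, S7, T9, Y13, T14, Y15, T16.

10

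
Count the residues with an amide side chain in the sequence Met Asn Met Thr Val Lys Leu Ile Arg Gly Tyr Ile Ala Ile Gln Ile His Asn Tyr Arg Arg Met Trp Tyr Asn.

The amide-side-chain residues are Asn (N) and Gln (Q).
Matching residues: Asn2, Gln15, Asn18, Asn25.

4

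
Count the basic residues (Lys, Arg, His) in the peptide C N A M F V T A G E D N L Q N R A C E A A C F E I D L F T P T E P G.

Matching residues: R16.

1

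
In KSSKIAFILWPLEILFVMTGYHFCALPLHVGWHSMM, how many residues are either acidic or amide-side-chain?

1

Acidic: D, E. Amide-side-chain: N, Q.
Acidic residues here: E13 (1).
Amide-side-chain residues here: none (0).
The two groups share no amino acid, so total = 1 + 0 = 1.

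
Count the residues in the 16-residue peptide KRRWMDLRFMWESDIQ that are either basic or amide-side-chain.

5

Basic: H, K, R. Amide-side-chain: N, Q.
Basic residues here: K1, R2, R3, R8 (4).
Amide-side-chain residues here: Q16 (1).
The two groups share no amino acid, so total = 4 + 1 = 5.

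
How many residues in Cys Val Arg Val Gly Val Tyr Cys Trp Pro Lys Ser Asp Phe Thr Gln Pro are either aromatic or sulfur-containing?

5

Aromatic: F, W, Y. Sulfur-containing: C, M.
Aromatic residues here: Tyr7, Trp9, Phe14 (3).
Sulfur-containing residues here: Cys1, Cys8 (2).
The two groups share no amino acid, so total = 3 + 2 = 5.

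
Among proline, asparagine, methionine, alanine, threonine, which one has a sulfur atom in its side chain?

methionine

The sulfur-bearing residues are cysteine (–SH) and methionine (–S–CH₃).
Of the listed options, only methionine belongs to this group.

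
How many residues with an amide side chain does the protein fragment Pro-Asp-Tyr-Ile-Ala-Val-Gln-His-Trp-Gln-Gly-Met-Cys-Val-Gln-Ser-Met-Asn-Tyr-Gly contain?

4

The amide-side-chain residues are Asn (N) and Gln (Q).
Matching residues: Gln7, Gln10, Gln15, Asn18.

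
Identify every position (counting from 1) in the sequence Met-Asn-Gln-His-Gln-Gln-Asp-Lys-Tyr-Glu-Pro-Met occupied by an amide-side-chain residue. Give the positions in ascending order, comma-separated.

2, 3, 5, 6

Matching residues: Asn2, Gln3, Gln5, Gln6.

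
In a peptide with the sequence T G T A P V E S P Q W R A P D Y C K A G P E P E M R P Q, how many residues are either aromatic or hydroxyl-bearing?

5

Aromatic: F, W, Y. Hydroxyl-bearing: S, T, Y.
Aromatic residues here: W11, Y16 (2).
Hydroxyl-bearing residues here: T1, T3, S8, Y16 (4).
Y is in both groups, so the 1 Y residue must not be double-counted.
Total = 2 + 4 − 1 = 5.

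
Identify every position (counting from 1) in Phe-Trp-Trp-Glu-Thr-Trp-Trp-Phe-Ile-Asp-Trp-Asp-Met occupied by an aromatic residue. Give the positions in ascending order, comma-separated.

1, 2, 3, 6, 7, 8, 11

F, W, and Y each carry an aromatic ring on the side chain.
Matching residues: Phe1, Trp2, Trp3, Trp6, Trp7, Phe8, Trp11.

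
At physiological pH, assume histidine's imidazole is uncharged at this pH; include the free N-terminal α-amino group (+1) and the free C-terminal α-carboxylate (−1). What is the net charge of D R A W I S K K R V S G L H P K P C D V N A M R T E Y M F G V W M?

+3

The side chains ionized at physiological pH are Lys/Arg (+1) and Asp/Glu (−1); with His treated as neutral, nothing else contributes.
Positive (K, R): R2, K7, K8, R9, K16, R24 → +6.
Negative (D, E): D1, D19, E26 → −3.
The N-terminus (+1) and C-terminus (−1) cancel.
Net charge = (+6) + (−3) = +3.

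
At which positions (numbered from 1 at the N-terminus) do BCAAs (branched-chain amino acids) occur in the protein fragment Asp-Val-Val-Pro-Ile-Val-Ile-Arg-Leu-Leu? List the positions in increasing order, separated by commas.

Valine (V), leucine (L), and isoleucine (I) are the branched-chain amino acids.
Matching residues: Val2, Val3, Ile5, Val6, Ile7, Leu9, Leu10.

2, 3, 5, 6, 7, 9, 10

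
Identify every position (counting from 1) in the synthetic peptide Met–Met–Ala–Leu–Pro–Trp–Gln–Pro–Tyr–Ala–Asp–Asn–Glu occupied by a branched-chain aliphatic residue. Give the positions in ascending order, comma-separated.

4

Valine (V), leucine (L), and isoleucine (I) are the branched-chain amino acids.
Matching residues: Leu4.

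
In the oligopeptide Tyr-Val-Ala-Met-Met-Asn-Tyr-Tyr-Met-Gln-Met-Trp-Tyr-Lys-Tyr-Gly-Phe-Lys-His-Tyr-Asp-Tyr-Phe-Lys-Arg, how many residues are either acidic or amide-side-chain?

Acidic: D, E. Amide-side-chain: N, Q.
Acidic residues here: Asp21 (1).
Amide-side-chain residues here: Asn6, Gln10 (2).
The two groups share no amino acid, so total = 1 + 2 = 3.

3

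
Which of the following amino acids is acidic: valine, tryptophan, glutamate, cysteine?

glutamate

Aspartate (D) and glutamate (E) have carboxylic-acid side chains and are the acidic amino acids.
Of the listed options, only glutamate belongs to this group.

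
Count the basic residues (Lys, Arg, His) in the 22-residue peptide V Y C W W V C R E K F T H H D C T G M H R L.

6

Matching residues: R8, K10, H13, H14, H20, R21.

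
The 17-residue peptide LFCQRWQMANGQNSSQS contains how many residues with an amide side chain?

Only N (asparagine) and Q (glutamine) carry a side-chain carboxamide.
Matching residues: Q4, Q7, N10, Q12, N13, Q16.

6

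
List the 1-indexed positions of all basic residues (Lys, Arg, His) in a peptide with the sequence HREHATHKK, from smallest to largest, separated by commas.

Matching residues: H1, R2, H4, H7, K8, K9.

1, 2, 4, 7, 8, 9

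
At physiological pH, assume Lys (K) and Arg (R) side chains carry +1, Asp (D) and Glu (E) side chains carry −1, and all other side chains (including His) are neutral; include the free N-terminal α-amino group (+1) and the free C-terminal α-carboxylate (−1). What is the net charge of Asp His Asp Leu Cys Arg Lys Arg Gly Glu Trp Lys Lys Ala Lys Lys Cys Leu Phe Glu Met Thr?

Positive (K, R): Arg6, Lys7, Arg8, Lys12, Lys13, Lys15, Lys16 → +7.
Negative (D, E): Asp1, Asp3, Glu10, Glu20 → −4.
The N-terminus (+1) and C-terminus (−1) cancel.
Net charge = (+7) + (−4) = +3.

+3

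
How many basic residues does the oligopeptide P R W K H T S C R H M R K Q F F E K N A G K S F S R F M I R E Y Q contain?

K, R, and H are the three residues with basic side chains (ε-amine, guanidinium, and imidazole respectively).
Matching residues: R2, K4, H5, R9, H10, R12, K13, K18, K22, R26, R30.

11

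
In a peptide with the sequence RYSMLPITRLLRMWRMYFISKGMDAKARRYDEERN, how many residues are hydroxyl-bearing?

6

Serine (S), threonine (T), and tyrosine (Y) each carry a hydroxyl group on the side chain.
Matching residues: Y2, S3, T8, Y17, S20, Y30.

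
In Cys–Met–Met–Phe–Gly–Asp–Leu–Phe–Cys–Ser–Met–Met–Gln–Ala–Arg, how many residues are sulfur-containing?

6

The sulfur-bearing residues are cysteine (–SH) and methionine (–S–CH₃).
Matching residues: Cys1, Met2, Met3, Cys9, Met11, Met12.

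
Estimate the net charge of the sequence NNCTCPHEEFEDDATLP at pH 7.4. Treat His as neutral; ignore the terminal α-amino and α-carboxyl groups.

-5

The side chains ionized at physiological pH are Lys/Arg (+1) and Asp/Glu (−1); with His treated as neutral, nothing else contributes.
Positive (K, R): none → +0.
Negative (D, E): E8, E9, E11, D12, D13 → −5.
Net charge = (+0) + (−5) = −5.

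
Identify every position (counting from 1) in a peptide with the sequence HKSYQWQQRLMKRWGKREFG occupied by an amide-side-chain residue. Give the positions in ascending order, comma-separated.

The amide-side-chain residues are Asn (N) and Gln (Q).
Matching residues: Q5, Q7, Q8.

5, 7, 8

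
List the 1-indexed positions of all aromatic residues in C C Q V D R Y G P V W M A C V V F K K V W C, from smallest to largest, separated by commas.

F, W, and Y each carry an aromatic ring on the side chain.
Matching residues: Y7, W11, F17, W21.

7, 11, 17, 21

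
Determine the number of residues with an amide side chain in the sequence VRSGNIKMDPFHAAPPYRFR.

Asparagine (N) and glutamine (Q) have uncharged amide side chains.
Matching residues: N5.

1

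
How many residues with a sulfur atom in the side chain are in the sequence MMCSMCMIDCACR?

The sulfur-bearing residues are cysteine (–SH) and methionine (–S–CH₃).
Matching residues: M1, M2, C3, M5, C6, M7, C10, C12.

8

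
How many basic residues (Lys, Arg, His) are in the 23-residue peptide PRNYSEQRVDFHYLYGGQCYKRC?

5

Matching residues: R2, R8, H12, K21, R22.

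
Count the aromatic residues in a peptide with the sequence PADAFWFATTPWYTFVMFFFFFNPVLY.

The aromatic amino acids are Phe (F, benzyl), Trp (W, indole), and Tyr (Y, phenol).
Matching residues: F5, W6, F7, W12, Y13, F15, F18, F19, F20, F21, F22, Y27.

12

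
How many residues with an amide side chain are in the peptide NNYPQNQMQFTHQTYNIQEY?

Asparagine (N) and glutamine (Q) have uncharged amide side chains.
Matching residues: N1, N2, Q5, N6, Q7, Q9, Q13, N16, Q18.

9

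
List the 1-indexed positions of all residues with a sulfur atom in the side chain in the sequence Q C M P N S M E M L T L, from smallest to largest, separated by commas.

2, 3, 7, 9

Only Cys (C) and Met (M) have a sulfur atom in the side chain.
Matching residues: C2, M3, M7, M9.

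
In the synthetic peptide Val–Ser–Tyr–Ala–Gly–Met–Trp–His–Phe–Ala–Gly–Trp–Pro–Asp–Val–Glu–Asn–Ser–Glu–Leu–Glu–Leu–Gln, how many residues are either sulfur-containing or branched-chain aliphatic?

5

Sulfur-containing: C, M. Branched-chain aliphatic: I, L, V.
Sulfur-containing residues here: Met6 (1).
Branched-chain aliphatic residues here: Val1, Val15, Leu20, Leu22 (4).
The two groups share no amino acid, so total = 1 + 4 = 5.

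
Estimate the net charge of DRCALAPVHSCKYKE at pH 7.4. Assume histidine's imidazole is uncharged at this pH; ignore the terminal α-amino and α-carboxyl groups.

+1

At pH ~7.4 the Lys and Arg side chains are protonated (+1), the Asp and Glu side chains are deprotonated (−1), and with His taken as neutral all other side chains carry no charge.
Positive (K, R): R2, K12, K14 → +3.
Negative (D, E): D1, E15 → −2.
Net charge = (+3) + (−2) = +1.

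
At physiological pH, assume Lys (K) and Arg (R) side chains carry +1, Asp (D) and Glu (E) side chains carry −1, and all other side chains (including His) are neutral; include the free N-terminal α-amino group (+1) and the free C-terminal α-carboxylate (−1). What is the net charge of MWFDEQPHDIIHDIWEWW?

-5

Positive (K, R): none → +0.
Negative (D, E): D4, E5, D9, D13, E16 → −5.
The N-terminus (+1) and C-terminus (−1) cancel.
Net charge = (+0) + (−5) = −5.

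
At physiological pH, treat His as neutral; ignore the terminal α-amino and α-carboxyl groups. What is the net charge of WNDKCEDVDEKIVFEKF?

-3

The side chains ionized at physiological pH are Lys/Arg (+1) and Asp/Glu (−1); with His treated as neutral, nothing else contributes.
Positive (K, R): K4, K11, K16 → +3.
Negative (D, E): D3, E6, D7, D9, E10, E15 → −6.
Net charge = (+3) + (−6) = −3.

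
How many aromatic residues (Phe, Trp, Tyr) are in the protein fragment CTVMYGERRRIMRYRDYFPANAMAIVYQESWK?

6

Matching residues: Y5, Y14, Y17, F18, Y27, W31.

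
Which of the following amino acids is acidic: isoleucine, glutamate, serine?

glutamate

The acidic residues are Asp (D) and Glu (E), whose side chains end in a carboxylate group.
Of the listed options, only glutamate belongs to this group.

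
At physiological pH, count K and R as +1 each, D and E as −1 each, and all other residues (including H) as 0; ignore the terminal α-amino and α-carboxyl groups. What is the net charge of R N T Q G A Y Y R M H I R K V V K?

Positive (K, R): R1, R9, R13, K14, K17 → +5.
Negative (D, E): none → −0.
Net charge = (+5) + (−0) = +5.

+5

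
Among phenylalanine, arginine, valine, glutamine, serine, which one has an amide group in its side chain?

glutamine

Only N (asparagine) and Q (glutamine) carry a side-chain carboxamide.
Of the listed options, only glutamine belongs to this group.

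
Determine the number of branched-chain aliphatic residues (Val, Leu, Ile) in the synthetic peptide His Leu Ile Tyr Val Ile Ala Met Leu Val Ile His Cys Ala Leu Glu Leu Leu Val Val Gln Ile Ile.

14

Matching residues: Leu2, Ile3, Val5, Ile6, Leu9, Val10, Ile11, Leu15, Leu17, Leu18, Val19, Val20, Ile22, Ile23.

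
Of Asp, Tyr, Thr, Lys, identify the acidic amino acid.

Aspartate (D) and glutamate (E) have carboxylic-acid side chains and are the acidic amino acids.
Of the listed options, only Asp belongs to this group.

Asp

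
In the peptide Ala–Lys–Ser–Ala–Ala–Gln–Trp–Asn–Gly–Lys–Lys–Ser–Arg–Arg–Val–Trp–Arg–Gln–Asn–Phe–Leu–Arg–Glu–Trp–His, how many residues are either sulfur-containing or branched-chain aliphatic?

2

Sulfur-containing: C, M. Branched-chain aliphatic: I, L, V.
Sulfur-containing residues here: none (0).
Branched-chain aliphatic residues here: Val15, Leu21 (2).
The two groups share no amino acid, so total = 0 + 2 = 2.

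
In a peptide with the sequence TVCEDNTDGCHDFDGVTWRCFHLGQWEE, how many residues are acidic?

The acidic residues are Asp (D) and Glu (E), whose side chains end in a carboxylate group.
Matching residues: E4, D5, D8, D12, D14, E27, E28.

7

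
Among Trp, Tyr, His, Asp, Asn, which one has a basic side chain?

His

Lysine (K), arginine (R), and histidine (H) have basic, nitrogen-containing side chains.
Of the listed options, only His belongs to this group.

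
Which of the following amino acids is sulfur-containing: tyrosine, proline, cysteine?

cysteine

Only Cys (C) and Met (M) have a sulfur atom in the side chain.
Of the listed options, only cysteine belongs to this group.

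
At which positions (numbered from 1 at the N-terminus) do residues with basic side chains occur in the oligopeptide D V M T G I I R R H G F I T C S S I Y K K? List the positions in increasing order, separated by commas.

The basic amino acids are Lys (K), Arg (R), and His (H).
Matching residues: R8, R9, H10, K20, K21.

8, 9, 10, 20, 21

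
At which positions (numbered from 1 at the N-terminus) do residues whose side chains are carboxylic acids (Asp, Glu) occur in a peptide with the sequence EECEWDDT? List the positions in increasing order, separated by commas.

Matching residues: E1, E2, E4, D6, D7.

1, 2, 4, 6, 7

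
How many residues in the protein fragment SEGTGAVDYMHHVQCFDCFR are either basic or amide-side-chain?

4

Basic: H, K, R. Amide-side-chain: N, Q.
Basic residues here: H11, H12, R20 (3).
Amide-side-chain residues here: Q14 (1).
The two groups share no amino acid, so total = 3 + 1 = 4.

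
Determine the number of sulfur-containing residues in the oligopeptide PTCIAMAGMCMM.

6

The sulfur-bearing residues are cysteine (–SH) and methionine (–S–CH₃).
Matching residues: C3, M6, M9, C10, M11, M12.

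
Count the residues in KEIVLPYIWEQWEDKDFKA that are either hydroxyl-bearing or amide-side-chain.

2

Hydroxyl-bearing: S, T, Y. Amide-side-chain: N, Q.
Hydroxyl-bearing residues here: Y7 (1).
Amide-side-chain residues here: Q11 (1).
The two groups share no amino acid, so total = 1 + 1 = 2.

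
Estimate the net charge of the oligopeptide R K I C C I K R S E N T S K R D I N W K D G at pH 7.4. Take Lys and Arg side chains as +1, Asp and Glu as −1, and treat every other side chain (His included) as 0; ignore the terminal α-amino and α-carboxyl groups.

+4

Positive (K, R): R1, K2, K7, R8, K14, R15, K20 → +7.
Negative (D, E): E10, D16, D21 → −3.
Net charge = (+7) + (−3) = +4.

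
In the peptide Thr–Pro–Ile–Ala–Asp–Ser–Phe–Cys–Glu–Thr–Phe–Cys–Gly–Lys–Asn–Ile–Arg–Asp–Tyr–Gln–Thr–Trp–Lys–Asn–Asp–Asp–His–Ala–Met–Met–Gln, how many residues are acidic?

Only D (aspartate) and E (glutamate) carry a side-chain carboxylic acid.
Matching residues: Asp5, Glu9, Asp18, Asp25, Asp26.

5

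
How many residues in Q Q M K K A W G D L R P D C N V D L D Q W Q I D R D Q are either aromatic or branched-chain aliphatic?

Aromatic: F, W, Y. Branched-chain aliphatic: I, L, V.
Aromatic residues here: W7, W21 (2).
Branched-chain aliphatic residues here: L10, V16, L18, I23 (4).
The two groups share no amino acid, so total = 2 + 4 = 6.

6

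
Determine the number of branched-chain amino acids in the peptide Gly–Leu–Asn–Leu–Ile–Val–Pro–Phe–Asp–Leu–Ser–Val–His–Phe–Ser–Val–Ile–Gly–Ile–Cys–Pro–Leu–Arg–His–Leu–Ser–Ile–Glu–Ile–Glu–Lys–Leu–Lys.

Valine (V), leucine (L), and isoleucine (I) are the branched-chain amino acids.
Matching residues: Leu2, Leu4, Ile5, Val6, Leu10, Val12, Val16, Ile17, Ile19, Leu22, Leu25, Ile27, Ile29, Leu32.

14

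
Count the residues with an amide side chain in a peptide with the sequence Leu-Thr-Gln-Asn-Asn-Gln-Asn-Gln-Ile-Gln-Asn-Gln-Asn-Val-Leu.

The amide-side-chain residues are Asn (N) and Gln (Q).
Matching residues: Gln3, Asn4, Asn5, Gln6, Asn7, Gln8, Gln10, Asn11, Gln12, Asn13.

10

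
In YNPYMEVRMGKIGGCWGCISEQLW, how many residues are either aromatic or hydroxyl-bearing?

5

Aromatic: F, W, Y. Hydroxyl-bearing: S, T, Y.
Aromatic residues here: Y1, Y4, W16, W24 (4).
Hydroxyl-bearing residues here: Y1, Y4, S20 (3).
Y is in both groups, so the 2 Y residues must not be double-counted.
Total = 4 + 3 − 2 = 5.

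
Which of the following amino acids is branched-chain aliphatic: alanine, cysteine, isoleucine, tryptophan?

V, L, and I make up the branched-chain aliphatic group.
Of the listed options, only isoleucine belongs to this group.

isoleucine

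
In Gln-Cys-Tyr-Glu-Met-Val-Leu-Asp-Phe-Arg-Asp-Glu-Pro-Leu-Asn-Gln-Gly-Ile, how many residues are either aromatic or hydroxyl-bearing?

2

Aromatic: F, W, Y. Hydroxyl-bearing: S, T, Y.
Aromatic residues here: Tyr3, Phe9 (2).
Hydroxyl-bearing residues here: Tyr3 (1).
Y is in both groups, so the 1 Y residue must not be double-counted.
Total = 2 + 1 − 1 = 2.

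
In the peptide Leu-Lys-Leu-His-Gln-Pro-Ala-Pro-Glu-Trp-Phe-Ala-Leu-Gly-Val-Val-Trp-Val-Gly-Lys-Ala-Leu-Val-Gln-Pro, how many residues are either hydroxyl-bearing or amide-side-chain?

Hydroxyl-bearing: S, T, Y. Amide-side-chain: N, Q.
Hydroxyl-bearing residues here: none (0).
Amide-side-chain residues here: Gln5, Gln24 (2).
The two groups share no amino acid, so total = 0 + 2 = 2.

2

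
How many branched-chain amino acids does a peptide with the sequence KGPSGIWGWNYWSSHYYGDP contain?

1

The BCAAs are Val, Leu, and Ile — aliphatic side chains with a branch point.
Matching residues: I6.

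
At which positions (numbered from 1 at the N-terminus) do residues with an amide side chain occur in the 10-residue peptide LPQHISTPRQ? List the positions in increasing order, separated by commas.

The amide-side-chain residues are Asn (N) and Gln (Q).
Matching residues: Q3, Q10.

3, 10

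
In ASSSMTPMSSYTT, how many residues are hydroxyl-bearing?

S, T, and Y are the three residues with a side-chain hydroxyl.
Matching residues: S2, S3, S4, T6, S9, S10, Y11, T12, T13.

9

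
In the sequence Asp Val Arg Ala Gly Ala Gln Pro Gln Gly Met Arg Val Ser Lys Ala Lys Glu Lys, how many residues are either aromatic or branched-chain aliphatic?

2

Aromatic: F, W, Y. Branched-chain aliphatic: I, L, V.
Aromatic residues here: none (0).
Branched-chain aliphatic residues here: Val2, Val13 (2).
The two groups share no amino acid, so total = 0 + 2 = 2.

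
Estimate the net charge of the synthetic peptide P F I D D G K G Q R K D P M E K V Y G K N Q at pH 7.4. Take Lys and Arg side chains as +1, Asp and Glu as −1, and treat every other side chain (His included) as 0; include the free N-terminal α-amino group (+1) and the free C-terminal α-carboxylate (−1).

+1

Positive (K, R): K7, R10, K11, K16, K20 → +5.
Negative (D, E): D4, D5, D12, E15 → −4.
The N-terminus (+1) and C-terminus (−1) cancel.
Net charge = (+5) + (−4) = +1.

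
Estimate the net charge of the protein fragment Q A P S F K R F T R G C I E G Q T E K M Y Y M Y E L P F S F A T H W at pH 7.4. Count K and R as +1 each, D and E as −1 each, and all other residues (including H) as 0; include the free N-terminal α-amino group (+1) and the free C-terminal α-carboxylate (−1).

+1

Positive (K, R): K6, R7, R10, K19 → +4.
Negative (D, E): E14, E18, E25 → −3.
The N-terminus (+1) and C-terminus (−1) cancel.
Net charge = (+4) + (−3) = +1.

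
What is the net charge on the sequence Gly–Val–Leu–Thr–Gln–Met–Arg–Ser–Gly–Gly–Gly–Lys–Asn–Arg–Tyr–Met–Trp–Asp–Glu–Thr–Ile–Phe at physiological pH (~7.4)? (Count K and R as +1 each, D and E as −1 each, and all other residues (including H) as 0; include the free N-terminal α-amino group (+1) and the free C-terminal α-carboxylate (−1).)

Positive (K, R): Arg7, Lys12, Arg14 → +3.
Negative (D, E): Asp18, Glu19 → −2.
The N-terminus (+1) and C-terminus (−1) cancel.
Net charge = (+3) + (−2) = +1.

+1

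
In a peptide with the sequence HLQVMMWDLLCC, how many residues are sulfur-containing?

4

Only Cys (C) and Met (M) have a sulfur atom in the side chain.
Matching residues: M5, M6, C11, C12.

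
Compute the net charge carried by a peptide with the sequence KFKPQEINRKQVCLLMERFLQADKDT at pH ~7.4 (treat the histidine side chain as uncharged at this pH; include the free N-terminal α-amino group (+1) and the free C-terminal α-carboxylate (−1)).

The side chains ionized at physiological pH are Lys/Arg (+1) and Asp/Glu (−1); with His treated as neutral, nothing else contributes.
Positive (K, R): K1, K3, R9, K10, R18, K24 → +6.
Negative (D, E): E6, E17, D23, D25 → −4.
The N-terminus (+1) and C-terminus (−1) cancel.
Net charge = (+6) + (−4) = +2.

+2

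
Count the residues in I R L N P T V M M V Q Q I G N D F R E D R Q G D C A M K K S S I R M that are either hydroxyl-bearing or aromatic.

4

Hydroxyl-bearing: S, T, Y. Aromatic: F, W, Y.
Hydroxyl-bearing residues here: T6, S30, S31 (3).
Aromatic residues here: F17 (1).
(Y belongs to both groups, but none appear in this sequence.) Total = 3 + 1 = 4.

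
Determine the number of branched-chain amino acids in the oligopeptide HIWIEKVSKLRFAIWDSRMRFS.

5

The BCAAs are Val, Leu, and Ile — aliphatic side chains with a branch point.
Matching residues: I2, I4, V7, L10, I14.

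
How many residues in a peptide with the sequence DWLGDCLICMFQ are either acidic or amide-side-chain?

3

Acidic: D, E. Amide-side-chain: N, Q.
Acidic residues here: D1, D5 (2).
Amide-side-chain residues here: Q12 (1).
The two groups share no amino acid, so total = 2 + 1 = 3.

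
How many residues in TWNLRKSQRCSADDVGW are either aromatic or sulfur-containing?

Aromatic: F, W, Y. Sulfur-containing: C, M.
Aromatic residues here: W2, W17 (2).
Sulfur-containing residues here: C10 (1).
The two groups share no amino acid, so total = 2 + 1 = 3.

3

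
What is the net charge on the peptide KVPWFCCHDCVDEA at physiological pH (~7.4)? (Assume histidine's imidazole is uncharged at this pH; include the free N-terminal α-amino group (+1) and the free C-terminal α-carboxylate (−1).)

The side chains ionized at physiological pH are Lys/Arg (+1) and Asp/Glu (−1); with His treated as neutral, nothing else contributes.
Positive (K, R): K1 → +1.
Negative (D, E): D9, D12, E13 → −3.
The N-terminus (+1) and C-terminus (−1) cancel.
Net charge = (+1) + (−3) = −2.

-2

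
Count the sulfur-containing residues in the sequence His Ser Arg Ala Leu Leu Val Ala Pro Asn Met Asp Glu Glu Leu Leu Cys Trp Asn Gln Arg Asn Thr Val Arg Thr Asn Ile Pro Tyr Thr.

2

Only Cys (C) and Met (M) have a sulfur atom in the side chain.
Matching residues: Met11, Cys17.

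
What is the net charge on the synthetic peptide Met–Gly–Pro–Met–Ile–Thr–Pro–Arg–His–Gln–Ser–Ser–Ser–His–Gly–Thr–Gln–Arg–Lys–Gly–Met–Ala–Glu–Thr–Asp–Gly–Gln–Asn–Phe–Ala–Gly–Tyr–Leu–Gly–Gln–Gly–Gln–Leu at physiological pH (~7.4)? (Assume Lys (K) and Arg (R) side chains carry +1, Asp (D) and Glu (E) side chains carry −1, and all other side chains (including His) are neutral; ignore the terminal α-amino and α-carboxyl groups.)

+1

Positive (K, R): Arg8, Arg18, Lys19 → +3.
Negative (D, E): Glu23, Asp25 → −2.
Net charge = (+3) + (−2) = +1.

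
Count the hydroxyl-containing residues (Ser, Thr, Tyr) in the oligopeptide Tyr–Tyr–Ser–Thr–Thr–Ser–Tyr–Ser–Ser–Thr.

10

Matching residues: Tyr1, Tyr2, Ser3, Thr4, Thr5, Ser6, Tyr7, Ser8, Ser9, Thr10.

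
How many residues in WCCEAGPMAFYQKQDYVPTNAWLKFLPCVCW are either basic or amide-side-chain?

Basic: H, K, R. Amide-side-chain: N, Q.
Basic residues here: K13, K24 (2).
Amide-side-chain residues here: Q12, Q14, N20 (3).
The two groups share no amino acid, so total = 2 + 3 = 5.

5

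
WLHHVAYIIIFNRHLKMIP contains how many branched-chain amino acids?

7

V, L, and I make up the branched-chain aliphatic group.
Matching residues: L2, V5, I8, I9, I10, L15, I18.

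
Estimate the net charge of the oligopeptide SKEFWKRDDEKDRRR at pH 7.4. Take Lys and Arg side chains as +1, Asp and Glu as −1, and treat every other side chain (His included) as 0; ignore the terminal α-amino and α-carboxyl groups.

Positive (K, R): K2, K6, R7, K11, R13, R14, R15 → +7.
Negative (D, E): E3, D8, D9, E10, D12 → −5.
Net charge = (+7) + (−5) = +2.

+2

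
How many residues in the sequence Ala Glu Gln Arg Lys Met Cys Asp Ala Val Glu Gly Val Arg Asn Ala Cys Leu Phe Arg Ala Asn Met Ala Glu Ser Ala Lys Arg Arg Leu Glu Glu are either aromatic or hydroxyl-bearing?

Aromatic: F, W, Y. Hydroxyl-bearing: S, T, Y.
Aromatic residues here: Phe19 (1).
Hydroxyl-bearing residues here: Ser26 (1).
(Y belongs to both groups, but none appear in this sequence.) Total = 1 + 1 = 2.

2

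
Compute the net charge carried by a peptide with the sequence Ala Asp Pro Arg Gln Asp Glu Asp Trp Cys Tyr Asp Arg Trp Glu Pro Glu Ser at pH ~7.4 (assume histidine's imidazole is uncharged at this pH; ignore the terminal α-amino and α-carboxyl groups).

Near pH 7.4, K and R contribute +1 each, D and E contribute −1 each, and every other side chain (His included, as stated) is uncharged.
Positive (K, R): Arg4, Arg13 → +2.
Negative (D, E): Asp2, Asp6, Glu7, Asp8, Asp12, Glu15, Glu17 → −7.
Net charge = (+2) + (−7) = −5.

-5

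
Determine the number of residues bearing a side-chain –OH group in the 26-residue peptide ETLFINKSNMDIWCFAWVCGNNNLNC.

2

S, T, and Y are the three residues with a side-chain hydroxyl.
Matching residues: T2, S8.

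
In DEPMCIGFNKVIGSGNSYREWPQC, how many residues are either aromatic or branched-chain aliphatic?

6

Aromatic: F, W, Y. Branched-chain aliphatic: I, L, V.
Aromatic residues here: F8, Y18, W21 (3).
Branched-chain aliphatic residues here: I6, V11, I12 (3).
The two groups share no amino acid, so total = 3 + 3 = 6.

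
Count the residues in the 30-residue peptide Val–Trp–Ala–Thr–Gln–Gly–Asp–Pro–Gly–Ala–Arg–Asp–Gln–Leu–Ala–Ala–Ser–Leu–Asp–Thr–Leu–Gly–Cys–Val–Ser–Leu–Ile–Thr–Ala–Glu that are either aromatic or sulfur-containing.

2

Aromatic: F, W, Y. Sulfur-containing: C, M.
Aromatic residues here: Trp2 (1).
Sulfur-containing residues here: Cys23 (1).
The two groups share no amino acid, so total = 1 + 1 = 2.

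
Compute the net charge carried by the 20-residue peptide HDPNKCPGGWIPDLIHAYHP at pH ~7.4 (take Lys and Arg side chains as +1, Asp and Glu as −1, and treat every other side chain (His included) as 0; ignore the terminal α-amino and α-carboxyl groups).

-1

Positive (K, R): K5 → +1.
Negative (D, E): D2, D13 → −2.
Net charge = (+1) + (−2) = −1.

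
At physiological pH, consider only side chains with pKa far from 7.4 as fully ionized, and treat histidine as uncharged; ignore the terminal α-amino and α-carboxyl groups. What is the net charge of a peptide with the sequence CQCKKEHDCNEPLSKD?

The side chains ionized at physiological pH are Lys/Arg (+1) and Asp/Glu (−1); with His treated as neutral, nothing else contributes.
Positive (K, R): K4, K5, K15 → +3.
Negative (D, E): E6, D8, E11, D16 → −4.
Net charge = (+3) + (−4) = −1.

-1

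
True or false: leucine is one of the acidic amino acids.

False

The acidic residues are Asp (D) and Glu (E), whose side chains end in a carboxylate group.
Leucine is not in this group.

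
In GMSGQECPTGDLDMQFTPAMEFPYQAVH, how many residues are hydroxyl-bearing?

4

The –OH-bearing residues are Ser, Thr (aliphatic alcohols), and Tyr (phenol).
Matching residues: S3, T9, T17, Y24.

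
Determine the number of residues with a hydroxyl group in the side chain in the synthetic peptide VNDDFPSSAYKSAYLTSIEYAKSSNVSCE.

11

Serine (S), threonine (T), and tyrosine (Y) each carry a hydroxyl group on the side chain.
Matching residues: S7, S8, Y10, S12, Y14, T16, S17, Y20, S23, S24, S27.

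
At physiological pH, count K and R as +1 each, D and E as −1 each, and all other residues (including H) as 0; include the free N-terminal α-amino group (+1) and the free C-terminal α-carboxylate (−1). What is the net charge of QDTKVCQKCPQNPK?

Positive (K, R): K4, K8, K14 → +3.
Negative (D, E): D2 → −1.
The N-terminus (+1) and C-terminus (−1) cancel.
Net charge = (+3) + (−1) = +2.

+2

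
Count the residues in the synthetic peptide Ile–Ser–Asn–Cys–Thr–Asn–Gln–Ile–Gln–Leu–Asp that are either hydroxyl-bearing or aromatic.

Hydroxyl-bearing: S, T, Y. Aromatic: F, W, Y.
Hydroxyl-bearing residues here: Ser2, Thr5 (2).
Aromatic residues here: none (0).
(Y belongs to both groups, but none appear in this sequence.) Total = 2 + 0 = 2.

2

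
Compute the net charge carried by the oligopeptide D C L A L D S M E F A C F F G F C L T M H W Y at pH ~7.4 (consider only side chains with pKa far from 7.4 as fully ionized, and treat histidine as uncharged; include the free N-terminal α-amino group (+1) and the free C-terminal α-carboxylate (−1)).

Near pH 7.4, K and R contribute +1 each, D and E contribute −1 each, and every other side chain (His included, as stated) is uncharged.
Positive (K, R): none → +0.
Negative (D, E): D1, D6, E9 → −3.
The N-terminus (+1) and C-terminus (−1) cancel.
Net charge = (+0) + (−3) = −3.

-3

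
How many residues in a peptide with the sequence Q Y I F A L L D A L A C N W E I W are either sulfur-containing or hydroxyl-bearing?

2

Sulfur-containing: C, M. Hydroxyl-bearing: S, T, Y.
Sulfur-containing residues here: C12 (1).
Hydroxyl-bearing residues here: Y2 (1).
The two groups share no amino acid, so total = 1 + 1 = 2.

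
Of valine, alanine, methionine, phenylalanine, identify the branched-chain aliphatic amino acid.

V, L, and I make up the branched-chain aliphatic group.
Of the listed options, only valine belongs to this group.

valine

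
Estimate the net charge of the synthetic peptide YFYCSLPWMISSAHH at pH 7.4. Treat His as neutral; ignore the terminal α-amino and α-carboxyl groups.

At pH ~7.4 the Lys and Arg side chains are protonated (+1), the Asp and Glu side chains are deprotonated (−1), and with His taken as neutral all other side chains carry no charge.
Positive (K, R): none → +0.
Negative (D, E): none → −0.
Net charge = (+0) + (−0) = 0.

0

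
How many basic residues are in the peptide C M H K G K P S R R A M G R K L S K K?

The basic amino acids are Lys (K), Arg (R), and His (H).
Matching residues: H3, K4, K6, R9, R10, R14, K15, K18, K19.

9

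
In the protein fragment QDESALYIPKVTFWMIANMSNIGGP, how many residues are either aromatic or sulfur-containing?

5

Aromatic: F, W, Y. Sulfur-containing: C, M.
Aromatic residues here: Y7, F13, W14 (3).
Sulfur-containing residues here: M15, M19 (2).
The two groups share no amino acid, so total = 3 + 2 = 5.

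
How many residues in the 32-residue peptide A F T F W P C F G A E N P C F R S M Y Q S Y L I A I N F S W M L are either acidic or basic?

2

Acidic: D, E. Basic: H, K, R.
Acidic residues here: E11 (1).
Basic residues here: R16 (1).
The two groups share no amino acid, so total = 1 + 1 = 2.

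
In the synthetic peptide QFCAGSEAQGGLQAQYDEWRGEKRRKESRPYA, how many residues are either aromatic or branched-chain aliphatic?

5

Aromatic: F, W, Y. Branched-chain aliphatic: I, L, V.
Aromatic residues here: F2, Y16, W19, Y31 (4).
Branched-chain aliphatic residues here: L12 (1).
The two groups share no amino acid, so total = 4 + 1 = 5.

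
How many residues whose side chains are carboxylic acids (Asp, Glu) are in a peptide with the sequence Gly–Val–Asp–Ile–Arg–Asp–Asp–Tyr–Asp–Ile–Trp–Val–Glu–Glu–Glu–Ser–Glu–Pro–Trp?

Matching residues: Asp3, Asp6, Asp7, Asp9, Glu13, Glu14, Glu15, Glu17.

8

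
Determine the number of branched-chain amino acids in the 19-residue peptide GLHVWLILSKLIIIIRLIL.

13

The BCAAs are Val, Leu, and Ile — aliphatic side chains with a branch point.
Matching residues: L2, V4, L6, I7, L8, L11, I12, I13, I14, I15, L17, I18, L19.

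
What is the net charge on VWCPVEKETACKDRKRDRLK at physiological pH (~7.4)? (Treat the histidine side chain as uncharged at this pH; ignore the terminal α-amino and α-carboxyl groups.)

At pH ~7.4 the Lys and Arg side chains are protonated (+1), the Asp and Glu side chains are deprotonated (−1), and with His taken as neutral all other side chains carry no charge.
Positive (K, R): K7, K12, R14, K15, R16, R18, K20 → +7.
Negative (D, E): E6, E8, D13, D17 → −4.
Net charge = (+7) + (−4) = +3.

+3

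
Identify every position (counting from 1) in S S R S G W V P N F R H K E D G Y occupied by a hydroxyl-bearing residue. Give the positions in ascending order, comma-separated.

1, 2, 4, 17

The –OH-bearing residues are Ser, Thr (aliphatic alcohols), and Tyr (phenol).
Matching residues: S1, S2, S4, Y17.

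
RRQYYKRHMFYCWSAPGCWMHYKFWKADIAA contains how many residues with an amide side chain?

1

Only N (asparagine) and Q (glutamine) carry a side-chain carboxamide.
Matching residues: Q3.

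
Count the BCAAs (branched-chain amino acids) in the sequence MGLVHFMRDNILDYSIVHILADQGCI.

9

V, L, and I make up the branched-chain aliphatic group.
Matching residues: L3, V4, I11, L12, I16, V17, I19, L20, I26.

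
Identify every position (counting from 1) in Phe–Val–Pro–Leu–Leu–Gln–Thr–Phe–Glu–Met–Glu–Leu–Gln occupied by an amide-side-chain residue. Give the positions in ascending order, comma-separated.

6, 13

The amide-side-chain residues are Asn (N) and Gln (Q).
Matching residues: Gln6, Gln13.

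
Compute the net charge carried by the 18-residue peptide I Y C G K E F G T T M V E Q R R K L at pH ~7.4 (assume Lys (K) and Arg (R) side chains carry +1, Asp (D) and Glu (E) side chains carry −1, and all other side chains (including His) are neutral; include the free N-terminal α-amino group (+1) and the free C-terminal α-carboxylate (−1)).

+2

Positive (K, R): K5, R15, R16, K17 → +4.
Negative (D, E): E6, E13 → −2.
The N-terminus (+1) and C-terminus (−1) cancel.
Net charge = (+4) + (−2) = +2.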